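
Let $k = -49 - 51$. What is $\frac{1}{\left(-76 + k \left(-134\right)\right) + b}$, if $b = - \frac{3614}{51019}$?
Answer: $\frac{51019}{679773542} \approx 7.5053 \cdot 10^{-5}$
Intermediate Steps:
$k = -100$
$b = - \frac{3614}{51019}$ ($b = \left(-3614\right) \frac{1}{51019} = - \frac{3614}{51019} \approx -0.070836$)
$\frac{1}{\left(-76 + k \left(-134\right)\right) + b} = \frac{1}{\left(-76 - -13400\right) - \frac{3614}{51019}} = \frac{1}{\left(-76 + 13400\right) - \frac{3614}{51019}} = \frac{1}{13324 - \frac{3614}{51019}} = \frac{1}{\frac{679773542}{51019}} = \frac{51019}{679773542}$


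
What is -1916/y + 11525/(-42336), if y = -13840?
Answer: -4899389/36620640 ≈ -0.13379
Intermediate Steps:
-1916/y + 11525/(-42336) = -1916/(-13840) + 11525/(-42336) = -1916*(-1/13840) + 11525*(-1/42336) = 479/3460 - 11525/42336 = -4899389/36620640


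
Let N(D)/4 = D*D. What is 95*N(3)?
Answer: 3420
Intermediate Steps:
N(D) = 4*D² (N(D) = 4*(D*D) = 4*D²)
95*N(3) = 95*(4*3²) = 95*(4*9) = 95*36 = 3420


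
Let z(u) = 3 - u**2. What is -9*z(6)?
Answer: 297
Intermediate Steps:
-9*z(6) = -9*(3 - 1*6**2) = -9*(3 - 1*36) = -9*(3 - 36) = -9*(-33) = 297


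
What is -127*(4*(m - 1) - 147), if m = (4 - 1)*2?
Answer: 16129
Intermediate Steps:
m = 6 (m = 3*2 = 6)
-127*(4*(m - 1) - 147) = -127*(4*(6 - 1) - 147) = -127*(4*5 - 147) = -127*(20 - 147) = -127*(-127) = 16129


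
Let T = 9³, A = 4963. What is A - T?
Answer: 4234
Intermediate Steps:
T = 729
A - T = 4963 - 1*729 = 4963 - 729 = 4234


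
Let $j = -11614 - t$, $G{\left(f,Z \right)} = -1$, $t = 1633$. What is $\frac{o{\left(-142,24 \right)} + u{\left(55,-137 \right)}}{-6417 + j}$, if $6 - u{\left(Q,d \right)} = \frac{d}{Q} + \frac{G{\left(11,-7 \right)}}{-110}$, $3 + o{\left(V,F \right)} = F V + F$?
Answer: $\frac{371637}{2163040} \approx 0.17181$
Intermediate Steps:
$o{\left(V,F \right)} = -3 + F + F V$ ($o{\left(V,F \right)} = -3 + \left(F V + F\right) = -3 + \left(F + F V\right) = -3 + F + F V$)
$u{\left(Q,d \right)} = \frac{659}{110} - \frac{d}{Q}$ ($u{\left(Q,d \right)} = 6 - \left(\frac{d}{Q} - \frac{1}{-110}\right) = 6 - \left(\frac{d}{Q} - - \frac{1}{110}\right) = 6 - \left(\frac{d}{Q} + \frac{1}{110}\right) = 6 - \left(\frac{1}{110} + \frac{d}{Q}\right) = \frac{659}{110} - \frac{d}{Q}$)
$j = -13247$ ($j = -11614 - 1633 = -13247$)
$\frac{o{\left(-142,24 \right)} + u{\left(55,-137 \right)}}{-6417 + j} = \frac{\left(-3 + 24 + 24 \left(-142\right)\right) + \left(\frac{659}{110} - - \frac{137}{55}\right)}{-6417 - 13247} = \frac{\left(-3 + 24 - 3408\right) + \left(\frac{659}{110} - \left(-137\right) \frac{1}{55}\right)}{-19664} = \left(-3387 + \left(\frac{659}{110} + \frac{137}{55}\right)\right) \left(- \frac{1}{19664}\right) = \left(-3387 + \frac{933}{110}\right) \left(- \frac{1}{19664}\right) = \left(- \frac{371637}{110}\right) \left(- \frac{1}{19664}\right) = \frac{371637}{2163040}$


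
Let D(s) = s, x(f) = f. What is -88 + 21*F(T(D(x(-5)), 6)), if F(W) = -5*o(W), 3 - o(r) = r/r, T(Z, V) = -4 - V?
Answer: -298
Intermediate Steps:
o(r) = 2 (o(r) = 3 - r/r = 3 - 1*1 = 3 - 1 = 2)
F(W) = -10 (F(W) = -5*2 = -10)
-88 + 21*F(T(D(x(-5)), 6)) = -88 + 21*(-10) = -88 - 210 = -298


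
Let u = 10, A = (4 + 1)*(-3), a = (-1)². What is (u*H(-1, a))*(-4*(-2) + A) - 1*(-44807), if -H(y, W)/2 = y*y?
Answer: 44947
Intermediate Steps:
a = 1
A = -15 (A = 5*(-3) = -15)
H(y, W) = -2*y² (H(y, W) = -2*y*y = -2*y²)
(u*H(-1, a))*(-4*(-2) + A) - 1*(-44807) = (10*(-2*(-1)²))*(-4*(-2) - 15) - 1*(-44807) = (10*(-2*1))*(8 - 15) + 44807 = (10*(-2))*(-7) + 44807 = -20*(-7) + 44807 = 140 + 44807 = 44947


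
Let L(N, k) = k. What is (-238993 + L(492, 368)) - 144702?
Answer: -383327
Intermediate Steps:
(-238993 + L(492, 368)) - 144702 = (-238993 + 368) - 144702 = -238625 - 144702 = -383327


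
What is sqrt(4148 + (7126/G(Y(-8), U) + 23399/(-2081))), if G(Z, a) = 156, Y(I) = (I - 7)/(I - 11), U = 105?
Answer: sqrt(110195181575310)/162318 ≈ 64.672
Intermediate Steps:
Y(I) = (-7 + I)/(-11 + I)
sqrt(4148 + (7126/G(Y(-8), U) + 23399/(-2081))) = sqrt(4148 + (7126/156 + 23399/(-2081))) = sqrt(4148 + (7126*(1/156) + 23399*(-1/2081))) = sqrt(4148 + (3563/78 - 23399/2081)) = sqrt(4148 + 5589481/162318) = sqrt(678884545/162318) = sqrt(110195181575310)/162318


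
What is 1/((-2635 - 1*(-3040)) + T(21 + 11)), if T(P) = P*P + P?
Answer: 1/1461 ≈ 0.00068446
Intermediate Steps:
T(P) = P + P**2 (T(P) = P**2 + P = P + P**2)
1/((-2635 - 1*(-3040)) + T(21 + 11)) = 1/((-2635 - 1*(-3040)) + (21 + 11)*(1 + (21 + 11))) = 1/((-2635 + 3040) + 32*(1 + 32)) = 1/(405 + 32*33) = 1/(405 + 1056) = 1/1461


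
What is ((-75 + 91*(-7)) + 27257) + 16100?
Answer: 42645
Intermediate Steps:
((-75 + 91*(-7)) + 27257) + 16100 = ((-75 - 637) + 27257) + 16100 = (-712 + 27257) + 16100 = 26545 + 16100 = 42645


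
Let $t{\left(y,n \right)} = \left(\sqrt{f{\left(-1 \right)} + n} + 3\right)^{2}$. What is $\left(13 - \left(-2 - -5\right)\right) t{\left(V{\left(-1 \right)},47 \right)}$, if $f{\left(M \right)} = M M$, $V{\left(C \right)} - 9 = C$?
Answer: $570 + 240 \sqrt{3} \approx 985.69$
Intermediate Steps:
$V{\left(C \right)} = 9 + C$
$f{\left(M \right)} = M^{2}$
$t{\left(y,n \right)} = \left(3 + \sqrt{1 + n}\right)^{2}$ ($t{\left(y,n \right)} = \left(\sqrt{\left(-1\right)^{2} + n} + 3\right)^{2} = \left(\sqrt{1 + n} + 3\right)^{2} = \left(3 + \sqrt{1 + n}\right)^{2}$)
$\left(13 - \left(-2 - -5\right)\right) t{\left(V{\left(-1 \right)},47 \right)} = \left(13 - \left(-2 - -5\right)\right) \left(3 + \sqrt{1 + 47}\right)^{2} = \left(13 - \left(-2 + 5\right)\right) \left(3 + \sqrt{48}\right)^{2} = \left(13 - 3\right) \left(3 + 4 \sqrt{3}\right)^{2} = 10 \left(3 + 4 \sqrt{3}\right)^{2}$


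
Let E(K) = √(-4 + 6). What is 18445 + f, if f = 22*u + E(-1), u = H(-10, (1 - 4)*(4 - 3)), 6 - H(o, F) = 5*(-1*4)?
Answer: 19017 + √2 ≈ 19018.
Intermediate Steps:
H(o, F) = 26 (H(o, F) = 6 - 5*(-1*4) = 6 - 5*(-4) = 6 - 1*(-20) = 6 + 20 = 26)
E(K) = √2
u = 26
f = 572 + √2 (f = 22*26 + √2 = 572 + √2 ≈ 573.41)
18445 + f = 18445 + (572 + √2) = 19017 + √2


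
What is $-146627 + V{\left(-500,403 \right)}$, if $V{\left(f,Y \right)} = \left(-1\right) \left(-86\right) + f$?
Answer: $-147041$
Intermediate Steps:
$V{\left(f,Y \right)} = 86 + f$
$-146627 + V{\left(-500,403 \right)} = -146627 + \left(86 - 500\right) = -146627 - 414 = -147041$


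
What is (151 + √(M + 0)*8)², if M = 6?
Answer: 23185 + 2416*√6 ≈ 29103.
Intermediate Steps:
(151 + √(M + 0)*8)² = (151 + √(6 + 0)*8)² = (151 + √6*8)² = (151 + 8*√6)²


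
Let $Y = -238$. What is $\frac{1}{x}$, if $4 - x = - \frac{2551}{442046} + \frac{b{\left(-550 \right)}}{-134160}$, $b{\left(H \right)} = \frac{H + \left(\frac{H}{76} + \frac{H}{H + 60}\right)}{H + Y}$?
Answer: $\frac{8701545767730816}{34856444530394791} \approx 0.24964$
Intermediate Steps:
$b{\left(H \right)} = \frac{\frac{77 H}{76} + \frac{H}{60 + H}}{-238 + H}$ ($b{\left(H \right)} = \frac{H + \left(\frac{H}{76} + \frac{H}{H + 60}\right)}{H - 238} = \frac{H + \left(H \frac{1}{76} + \frac{H}{60 + H}\right)}{-238 + H} = \frac{H + \left(\frac{H}{76} + \frac{H}{60 + H}\right)}{-238 + H} = \frac{\frac{77 H}{76} + \frac{H}{60 + H}}{-238 + H}$)
$x = \frac{34856444530394791}{8701545767730816}$ ($x = 4 - \left(- \frac{2551}{442046} + \frac{\frac{1}{76} \left(-550\right) \frac{1}{-14280 + \left(-550\right)^{2} - -97900} \left(4696 + 77 \left(-550\right)\right)}{-134160}\right) = 4 - \left(\left(-2551\right) \frac{1}{442046} + \frac{1}{76} \left(-550\right) \frac{1}{-14280 + 302500 + 97900} \left(4696 - 42350\right) \left(- \frac{1}{134160}\right)\right) = 4 - \left(- \frac{2551}{442046} + \frac{1}{76} \left(-550\right) \frac{1}{386120} \left(-37654\right) \left(- \frac{1}{134160}\right)\right) = 4 - \left(- \frac{2551}{442046} + \frac{1035485}{1467256} \left(- \frac{1}{134160}\right)\right) = 4 - \left(- \frac{2551}{442046} - \frac{207097}{39369412992}\right) = 4 - - \frac{50261459471527}{8701545767730816} = 4 + \frac{50261459471527}{8701545767730816} = \frac{34856444530394791}{8701545767730816} \approx 4.0058$)
$\frac{1}{x} = \frac{1}{\frac{34856444530394791}{8701545767730816}} = \frac{8701545767730816}{34856444530394791}$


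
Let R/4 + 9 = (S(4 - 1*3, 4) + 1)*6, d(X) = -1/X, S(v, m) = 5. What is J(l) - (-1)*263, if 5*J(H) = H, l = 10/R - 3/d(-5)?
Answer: 14041/54 ≈ 260.02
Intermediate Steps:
R = 108 (R = -36 + 4*((5 + 1)*6) = -36 + 4*(6*6) = -36 + 4*36 = -36 + 144 = 108)
l = -805/54 (l = 10/108 - 3/((-1/(-5))) = 10*(1/108) - 3/((-1*(-1/5))) = 5/54 - 3/1/5 = 5/54 - 3*5 = 5/54 - 15 = -805/54 ≈ -14.907)
J(H) = H/5
J(l) - (-1)*263 = (1/5)*(-805/54) - (-1)*263 = -161/54 - 1*(-263) = -161/54 + 263 = 14041/54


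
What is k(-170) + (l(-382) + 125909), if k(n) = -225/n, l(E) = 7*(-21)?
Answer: 4275953/34 ≈ 1.2576e+5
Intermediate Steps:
l(E) = -147
k(-170) + (l(-382) + 125909) = -225/(-170) + (-147 + 125909) = -225*(-1/170) + 125762 = 45/34 + 125762 = 4275953/34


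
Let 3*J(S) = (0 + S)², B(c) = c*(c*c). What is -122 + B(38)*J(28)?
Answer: 43019282/3 ≈ 1.4340e+7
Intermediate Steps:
B(c) = c³ (B(c) = c*c² = c³)
J(S) = S²/3 (J(S) = (0 + S)²/3 = S²/3)
-122 + B(38)*J(28) = -122 + 38³*((⅓)*28²) = -122 + 54872*((⅓)*784) = -122 + 54872*(784/3) = -122 + 43019648/3 = 43019282/3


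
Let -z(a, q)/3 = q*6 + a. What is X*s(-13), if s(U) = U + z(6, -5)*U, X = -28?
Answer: 26572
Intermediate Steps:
z(a, q) = -18*q - 3*a (z(a, q) = -3*(q*6 + a) = -3*(6*q + a) = -3*(a + 6*q) = -18*q - 3*a)
s(U) = 73*U (s(U) = U + (-18*(-5) - 3*6)*U = U + (90 - 18)*U = U + 72*U = 73*U)
X*s(-13) = -2044*(-13) = -28*(-949) = 26572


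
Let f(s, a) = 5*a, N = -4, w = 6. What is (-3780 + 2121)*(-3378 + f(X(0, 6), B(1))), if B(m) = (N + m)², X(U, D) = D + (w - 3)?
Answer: 5529447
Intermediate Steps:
X(U, D) = 3 + D (X(U, D) = D + (6 - 3) = D + 3 = 3 + D)
B(m) = (-4 + m)²
(-3780 + 2121)*(-3378 + f(X(0, 6), B(1))) = (-3780 + 2121)*(-3378 + 5*(-4 + 1)²) = -1659*(-3378 + 5*(-3)²) = -1659*(-3378 + 5*9) = -1659*(-3378 + 45) = -1659*(-3333) = 5529447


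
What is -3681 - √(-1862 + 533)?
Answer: -3681 - I*√1329 ≈ -3681.0 - 36.455*I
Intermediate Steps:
-3681 - √(-1862 + 533) = -3681 - √(-1329) = -3681 - I*√1329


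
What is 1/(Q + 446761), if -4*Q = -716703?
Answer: 4/2503747 ≈ 1.5976e-6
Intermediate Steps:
Q = 716703/4 (Q = -1/4*(-716703) = 716703/4 ≈ 1.7918e+5)
1/(Q + 446761) = 1/(716703/4 + 446761) = 1/(2503747/4) = 4/2503747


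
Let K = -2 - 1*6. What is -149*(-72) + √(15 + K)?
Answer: 10728 + √7 ≈ 10731.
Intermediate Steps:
K = -8 (K = -2 - 6 = -8)
-149*(-72) + √(15 + K) = -149*(-72) + √(15 - 8) = 10728 + √7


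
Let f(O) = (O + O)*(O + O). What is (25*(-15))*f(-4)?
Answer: -24000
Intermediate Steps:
f(O) = 4*O**2 (f(O) = (2*O)*(2*O) = 4*O**2)
(25*(-15))*f(-4) = (25*(-15))*(4*(-4)**2) = -1500*16 = -375*64 = -24000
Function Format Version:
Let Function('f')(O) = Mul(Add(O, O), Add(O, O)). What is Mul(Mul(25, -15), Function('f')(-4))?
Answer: -24000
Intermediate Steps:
Function('f')(O) = Mul(4, Pow(O, 2)) (Function('f')(O) = Mul(Mul(2, O), Mul(2, O)) = Mul(4, Pow(O, 2)))
Mul(Mul(25, -15), Function('f')(-4)) = Mul(Mul(25, -15), Mul(4, Pow(-4, 2))) = Mul(-375, Mul(4, 16)) = Mul(-375, 64) = -24000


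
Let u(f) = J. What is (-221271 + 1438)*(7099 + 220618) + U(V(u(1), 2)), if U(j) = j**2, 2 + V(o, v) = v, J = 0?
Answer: -50059711261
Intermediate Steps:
u(f) = 0
V(o, v) = -2 + v
(-221271 + 1438)*(7099 + 220618) + U(V(u(1), 2)) = (-221271 + 1438)*(7099 + 220618) + (-2 + 2)**2 = -219833*227717 + 0**2 = -50059711261 + 0 = -50059711261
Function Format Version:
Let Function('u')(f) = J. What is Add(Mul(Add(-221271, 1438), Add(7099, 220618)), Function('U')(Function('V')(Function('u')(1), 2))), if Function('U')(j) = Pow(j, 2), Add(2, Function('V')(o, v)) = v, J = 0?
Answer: -50059711261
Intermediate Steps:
Function('u')(f) = 0
Function('V')(o, v) = Add(-2, v)
Add(Mul(Add(-221271, 1438), Add(7099, 220618)), Function('U')(Function('V')(Function('u')(1), 2))) = Add(Mul(Add(-221271, 1438), Add(7099, 220618)), Pow(Add(-2, 2), 2)) = Add(Mul(-219833, 227717), Pow(0, 2)) = Add(-50059711261, 0) = -50059711261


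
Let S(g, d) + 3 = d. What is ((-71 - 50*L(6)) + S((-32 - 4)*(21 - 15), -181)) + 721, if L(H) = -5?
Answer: 716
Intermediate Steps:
S(g, d) = -3 + d
((-71 - 50*L(6)) + S((-32 - 4)*(21 - 15), -181)) + 721 = ((-71 - 50*(-5)) + (-3 - 181)) + 721 = ((-71 + 250) - 184) + 721 = (179 - 184) + 721 = -5 + 721 = 716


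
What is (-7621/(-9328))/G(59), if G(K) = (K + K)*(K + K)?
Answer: 7621/129883072 ≈ 5.8676e-5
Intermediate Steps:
G(K) = 4*K**2 (G(K) = (2*K)*(2*K) = 4*K**2)
(-7621/(-9328))/G(59) = (-7621/(-9328))/((4*59**2)) = (-7621*(-1/9328))/((4*3481)) = (7621/9328)/13924 = (7621/9328)*(1/13924) = 7621/129883072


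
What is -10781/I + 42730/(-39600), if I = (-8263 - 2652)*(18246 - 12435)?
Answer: -18065410399/16744745160 ≈ -1.0789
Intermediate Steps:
I = -63427065 (I = -10915*5811 = -63427065)
-10781/I + 42730/(-39600) = -10781/(-63427065) + 42730/(-39600) = -10781*(-1/63427065) + 42730*(-1/39600) = 10781/63427065 - 4273/3960 = -18065410399/16744745160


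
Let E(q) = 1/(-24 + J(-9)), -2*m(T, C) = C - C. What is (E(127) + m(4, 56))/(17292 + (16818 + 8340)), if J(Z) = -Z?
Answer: -1/636750 ≈ -1.5705e-6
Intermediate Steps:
m(T, C) = 0 (m(T, C) = -(C - C)/2 = -½*0 = 0)
E(q) = -1/15 (E(q) = 1/(-24 - 1*(-9)) = 1/(-24 + 9) = 1/(-15) = -1/15)
(E(127) + m(4, 56))/(17292 + (16818 + 8340)) = (-1/15 + 0)/(17292 + (16818 + 8340)) = -1/(15*(17292 + 25158)) = -1/15/42450 = -1/15*1/42450 = -1/636750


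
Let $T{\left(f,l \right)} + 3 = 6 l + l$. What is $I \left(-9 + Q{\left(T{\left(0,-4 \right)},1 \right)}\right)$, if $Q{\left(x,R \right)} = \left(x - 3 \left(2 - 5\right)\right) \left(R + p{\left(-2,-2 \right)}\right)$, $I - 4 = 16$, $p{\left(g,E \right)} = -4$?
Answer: $1140$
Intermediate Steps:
$T{\left(f,l \right)} = -3 + 7 l$ ($T{\left(f,l \right)} = -3 + \left(6 l + l\right) = -3 + 7 l$)
$I = 20$ ($I = 4 + 16 = 20$)
$Q{\left(x,R \right)} = \left(-4 + R\right) \left(9 + x\right)$ ($Q{\left(x,R \right)} = \left(x - 3 \left(2 - 5\right)\right) \left(R - 4\right) = \left(x - -9\right) \left(-4 + R\right) = \left(x + 9\right) \left(-4 + R\right) = \left(9 + x\right) \left(-4 + R\right) = \left(-4 + R\right) \left(9 + x\right)$)
$I \left(-9 + Q{\left(T{\left(0,-4 \right)},1 \right)}\right) = 20 \left(-9 + \left(-36 - 4 \left(-3 + 7 \left(-4\right)\right) + 9 \cdot 1 + 1 \left(-3 + 7 \left(-4\right)\right)\right)\right) = 20 \left(-9 + \left(-36 - 4 \left(-3 - 28\right) + 9 + 1 \left(-3 - 28\right)\right)\right) = 20 \left(-9 + \left(-36 - -124 + 9 + 1 \left(-31\right)\right)\right) = 20 \left(-9 + \left(-36 + 124 + 9 - 31\right)\right) = 20 \left(-9 + 66\right) = 20 \cdot 57 = 1140$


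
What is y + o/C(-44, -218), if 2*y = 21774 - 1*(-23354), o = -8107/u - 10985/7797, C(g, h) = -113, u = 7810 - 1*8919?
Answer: 22047157760122/977096649 ≈ 22564.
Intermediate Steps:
u = -1109 (u = 7810 - 8919 = -1109)
o = 51027914/8646873 (o = -8107/(-1109) - 10985/7797 = -8107*(-1/1109) - 10985*1/7797 = 8107/1109 - 10985/7797 = 51027914/8646873 ≈ 5.9013)
y = 22564 (y = (21774 - 1*(-23354))/2 = (21774 + 23354)/2 = (½)*45128 = 22564)
y + o/C(-44, -218) = 22564 + (51027914/8646873)/(-113) = 22564 + (51027914/8646873)*(-1/113) = 22564 - 51027914/977096649 = 22047157760122/977096649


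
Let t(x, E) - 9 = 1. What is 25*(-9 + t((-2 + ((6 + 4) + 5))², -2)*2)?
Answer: 275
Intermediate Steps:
t(x, E) = 10 (t(x, E) = 9 + 1 = 10)
25*(-9 + t((-2 + ((6 + 4) + 5))², -2)*2) = 25*(-9 + 10*2) = 25*(-9 + 20) = 25*11 = 275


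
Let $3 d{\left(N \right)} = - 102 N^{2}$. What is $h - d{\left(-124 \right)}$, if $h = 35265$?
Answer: $558049$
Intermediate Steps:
$d{\left(N \right)} = - 34 N^{2}$ ($d{\left(N \right)} = \frac{\left(-102\right) N^{2}}{3} = - 34 N^{2}$)
$h - d{\left(-124 \right)} = 35265 - - 34 \left(-124\right)^{2} = 35265 - \left(-34\right) 15376 = 35265 - -522784 = 35265 + 522784 = 558049$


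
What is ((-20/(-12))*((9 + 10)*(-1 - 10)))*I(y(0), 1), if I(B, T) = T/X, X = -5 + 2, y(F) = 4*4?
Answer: 1045/9 ≈ 116.11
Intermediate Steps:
y(F) = 16
X = -3
I(B, T) = -T/3 (I(B, T) = T/(-3) = T*(-⅓) = -T/3)
((-20/(-12))*((9 + 10)*(-1 - 10)))*I(y(0), 1) = ((-20/(-12))*((9 + 10)*(-1 - 10)))*(-⅓*1) = ((-20*(-1/12))*(19*(-11)))*(-⅓) = ((5/3)*(-209))*(-⅓) = -1045/3*(-⅓) = 1045/9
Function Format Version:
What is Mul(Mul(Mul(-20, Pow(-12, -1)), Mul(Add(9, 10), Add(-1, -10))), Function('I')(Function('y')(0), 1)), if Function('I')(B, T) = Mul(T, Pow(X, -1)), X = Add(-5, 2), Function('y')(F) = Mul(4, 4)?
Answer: Rational(1045, 9) ≈ 116.11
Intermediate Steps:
Function('y')(F) = 16
X = -3
Function('I')(B, T) = Mul(Rational(-1, 3), T) (Function('I')(B, T) = Mul(T, Pow(-3, -1)) = Mul(T, Rational(-1, 3)) = Mul(Rational(-1, 3), T))
Mul(Mul(Mul(-20, Pow(-12, -1)), Mul(Add(9, 10), Add(-1, -10))), Function('I')(Function('y')(0), 1)) = Mul(Mul(Mul(-20, Pow(-12, -1)), Mul(Add(9, 10), Add(-1, -10))), Mul(Rational(-1, 3), 1)) = Mul(Mul(Mul(-20, Rational(-1, 12)), Mul(19, -11)), Rational(-1, 3)) = Mul(Mul(Rational(5, 3), -209), Rational(-1, 3)) = Mul(Rational(-1045, 3), Rational(-1, 3)) = Rational(1045, 9)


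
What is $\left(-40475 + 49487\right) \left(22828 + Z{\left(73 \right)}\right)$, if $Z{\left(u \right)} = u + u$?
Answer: $207041688$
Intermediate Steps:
$Z{\left(u \right)} = 2 u$
$\left(-40475 + 49487\right) \left(22828 + Z{\left(73 \right)}\right) = \left(-40475 + 49487\right) \left(22828 + 2 \cdot 73\right) = 9012 \left(22828 + 146\right) = 9012 \cdot 22974 = 207041688$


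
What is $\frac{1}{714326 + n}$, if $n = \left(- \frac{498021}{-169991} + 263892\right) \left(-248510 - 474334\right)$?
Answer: $- \frac{169991}{32426489091921026} \approx -5.2423 \cdot 10^{-12}$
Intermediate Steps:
$n = - \frac{32426610520912092}{169991}$ ($n = \left(\left(-498021\right) \left(- \frac{1}{169991}\right) + 263892\right) \left(-722844\right) = \left(\frac{498021}{169991} + 263892\right) \left(-722844\right) = \frac{44859762993}{169991} \left(-722844\right) = - \frac{32426610520912092}{169991} \approx -1.9075 \cdot 10^{11}$)
$\frac{1}{714326 + n} = \frac{1}{714326 - \frac{32426610520912092}{169991}} = \frac{1}{- \frac{32426489091921026}{169991}} = - \frac{169991}{32426489091921026}$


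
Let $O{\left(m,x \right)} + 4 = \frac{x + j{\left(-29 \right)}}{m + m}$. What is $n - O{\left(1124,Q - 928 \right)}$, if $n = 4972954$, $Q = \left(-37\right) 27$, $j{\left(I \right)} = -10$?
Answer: $\frac{11179211521}{2248} \approx 4.973 \cdot 10^{6}$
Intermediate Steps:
$Q = -999$
$O{\left(m,x \right)} = -4 + \frac{-10 + x}{2 m}$ ($O{\left(m,x \right)} = -4 + \frac{x - 10}{m + m} = -4 + \frac{-10 + x}{2 m}$)
$n - O{\left(1124,Q - 928 \right)} = 4972954 - \frac{-10 - 1927 - 8992}{2 \cdot 1124} = 4972954 - \frac{1}{2} \cdot \frac{1}{1124} \left(-10 - 1927 - 8992\right) = 4972954 - \frac{1}{2} \cdot \frac{1}{1124} \left(-10929\right) = 4972954 - - \frac{10929}{2248} = 4972954 + \frac{10929}{2248} = \frac{11179211521}{2248}$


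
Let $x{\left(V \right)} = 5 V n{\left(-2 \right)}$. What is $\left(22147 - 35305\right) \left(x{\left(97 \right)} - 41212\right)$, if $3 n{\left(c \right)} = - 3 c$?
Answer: $529504236$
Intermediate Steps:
$n{\left(c \right)} = - c$ ($n{\left(c \right)} = \frac{\left(-3\right) c}{3} = - c$)
$x{\left(V \right)} = 10 V$ ($x{\left(V \right)} = 5 V \left(\left(-1\right) \left(-2\right)\right) = 5 V 2 = 10 V$)
$\left(22147 - 35305\right) \left(x{\left(97 \right)} - 41212\right) = \left(22147 - 35305\right) \left(10 \cdot 97 - 41212\right) = - 13158 \left(970 - 41212\right) = \left(-13158\right) \left(-40242\right) = 529504236$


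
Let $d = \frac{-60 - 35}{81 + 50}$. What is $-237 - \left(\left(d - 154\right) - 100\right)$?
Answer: $\frac{2322}{131} \approx 17.725$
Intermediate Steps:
$d = - \frac{95}{131} \approx -0.72519$
$-237 - \left(\left(d - 154\right) - 100\right) = -237 - \left(\left(- \frac{95}{131} - 154\right) - 100\right) = -237 - \left(- \frac{20269}{131} - 100\right) = -237 - - \frac{33369}{131} = -237 + \frac{33369}{131} = \frac{2322}{131}$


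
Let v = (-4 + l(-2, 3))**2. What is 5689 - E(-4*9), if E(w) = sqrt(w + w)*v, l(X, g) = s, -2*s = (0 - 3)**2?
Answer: 5689 - 867*I*sqrt(2)/2 ≈ 5689.0 - 613.06*I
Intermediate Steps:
s = -9/2 (s = -(0 - 3)**2/2 = -1/2*(-3)**2 = -1/2*9 = -9/2 ≈ -4.5000)
l(X, g) = -9/2
v = 289/4 (v = (-4 - 9/2)**2 = (-17/2)**2 = 289/4 ≈ 72.250)
E(w) = 289*sqrt(2)*sqrt(w)/4 (E(w) = sqrt(w + w)*(289/4) = sqrt(2*w)*(289/4) = (sqrt(2)*sqrt(w))*(289/4) = 289*sqrt(2)*sqrt(w)/4)
5689 - E(-4*9) = 5689 - 289*sqrt(2)*sqrt(-4*9)/4 = 5689 - 289*sqrt(2)*sqrt(-36)/4 = 5689 - 289*sqrt(2)*6*I/4 = 5689 - 867*I*sqrt(2)/2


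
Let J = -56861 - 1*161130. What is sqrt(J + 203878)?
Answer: I*sqrt(14113) ≈ 118.8*I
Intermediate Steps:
J = -217991 (J = -56861 - 161130 = -217991)
sqrt(J + 203878) = sqrt(-217991 + 203878) = sqrt(-14113) = I*sqrt(14113)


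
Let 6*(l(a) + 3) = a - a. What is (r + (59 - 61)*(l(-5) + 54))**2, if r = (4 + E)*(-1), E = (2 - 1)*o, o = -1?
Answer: 11025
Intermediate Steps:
E = -1 (E = (2 - 1)*(-1) = 1*(-1) = -1)
l(a) = -3 (l(a) = -3 + (a - a)/6 = -3 + (1/6)*0 = -3 + 0 = -3)
r = -3 (r = (4 - 1)*(-1) = 3*(-1) = -3)
(r + (59 - 61)*(l(-5) + 54))**2 = (-3 + (59 - 61)*(-3 + 54))**2 = (-3 - 2*51)**2 = (-3 - 102)**2 = (-105)**2 = 11025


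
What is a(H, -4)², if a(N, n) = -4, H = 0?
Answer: 16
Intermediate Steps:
a(H, -4)² = (-4)² = 16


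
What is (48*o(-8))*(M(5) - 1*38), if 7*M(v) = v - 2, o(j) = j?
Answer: 100992/7 ≈ 14427.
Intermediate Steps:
M(v) = -2/7 + v/7 (M(v) = (v - 2)/7 = (-2 + v)/7 = -2/7 + v/7)
(48*o(-8))*(M(5) - 1*38) = (48*(-8))*((-2/7 + (⅐)*5) - 1*38) = -384*((-2/7 + 5/7) - 38) = -384*(3/7 - 38) = -384*(-263/7) = 100992/7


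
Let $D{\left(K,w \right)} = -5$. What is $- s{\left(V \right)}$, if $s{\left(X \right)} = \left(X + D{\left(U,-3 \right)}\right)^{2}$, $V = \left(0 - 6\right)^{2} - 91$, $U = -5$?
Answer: $-3600$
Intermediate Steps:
$V = -55$ ($V = \left(-6\right)^{2} - 91 = 36 - 91 = -55$)
$s{\left(X \right)} = \left(-5 + X\right)^{2}$ ($s{\left(X \right)} = \left(X - 5\right)^{2} = \left(-5 + X\right)^{2}$)
$- s{\left(V \right)} = - \left(-5 - 55\right)^{2} = - \left(-60\right)^{2} = \left(-1\right) 3600 = -3600$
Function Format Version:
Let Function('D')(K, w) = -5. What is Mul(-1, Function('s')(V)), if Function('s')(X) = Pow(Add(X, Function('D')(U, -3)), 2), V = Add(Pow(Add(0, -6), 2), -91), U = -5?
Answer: -3600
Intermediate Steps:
V = -55 (V = Add(Pow(-6, 2), -91) = Add(36, -91) = -55)
Function('s')(X) = Pow(Add(-5, X), 2) (Function('s')(X) = Pow(Add(X, -5), 2) = Pow(Add(-5, X), 2))
Mul(-1, Function('s')(V)) = Mul(-1, Pow(Add(-5, -55), 2)) = Mul(-1, Pow(-60, 2)) = Mul(-1, 3600) = -3600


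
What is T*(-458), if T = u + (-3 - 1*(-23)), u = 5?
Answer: -11450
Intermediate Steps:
T = 25 (T = 5 + (-3 - 1*(-23)) = 5 + (-3 + 23) = 5 + 20 = 25)
T*(-458) = 25*(-458) = -11450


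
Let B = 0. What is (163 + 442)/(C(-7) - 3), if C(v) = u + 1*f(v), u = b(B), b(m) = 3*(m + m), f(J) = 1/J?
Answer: -385/2 ≈ -192.50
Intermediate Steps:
b(m) = 6*m (b(m) = 3*(2*m) = 6*m)
u = 0 (u = 6*0 = 0)
C(v) = 1/v (C(v) = 0 + 1/v = 1/v)
(163 + 442)/(C(-7) - 3) = (163 + 442)/(1/(-7) - 3) = 605/(-1/7 - 3) = 605/(-22/7) = 605*(-7/22) = -385/2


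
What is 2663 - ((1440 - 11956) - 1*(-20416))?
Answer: -7237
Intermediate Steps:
2663 - ((1440 - 11956) - 1*(-20416)) = 2663 - (-10516 + 20416) = 2663 - 1*9900 = 2663 - 9900 = -7237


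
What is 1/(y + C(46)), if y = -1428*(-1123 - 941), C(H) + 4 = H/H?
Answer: 1/2947389 ≈ 3.3928e-7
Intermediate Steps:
C(H) = -3 (C(H) = -4 + H/H = -4 + 1 = -3)
y = 2947392 (y = -1428*(-2064) = 2947392)
1/(y + C(46)) = 1/(2947392 - 3) = 1/2947389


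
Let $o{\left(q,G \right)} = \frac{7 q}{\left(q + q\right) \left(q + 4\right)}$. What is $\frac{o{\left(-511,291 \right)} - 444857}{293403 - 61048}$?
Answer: $- \frac{90217001}{47121594} \approx -1.9146$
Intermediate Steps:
$o{\left(q,G \right)} = \frac{7}{2 \left(4 + q\right)}$ ($o{\left(q,G \right)} = \frac{7 q}{2 q \left(4 + q\right)} = 7 q \frac{1}{2 q \left(4 + q\right)} = \frac{7}{2 \left(4 + q\right)}$)
$\frac{o{\left(-511,291 \right)} - 444857}{293403 - 61048} = \frac{\frac{7}{2 \left(4 - 511\right)} - 444857}{293403 - 61048} = \frac{\frac{7}{2 \left(-507\right)} - 444857}{293403 + \left(-103709 + 42661\right)} = \frac{\frac{7}{2} \left(- \frac{1}{507}\right) - 444857}{293403 - 61048} = \frac{- \frac{7}{1014} - 444857}{232355} = \left(- \frac{451085005}{1014}\right) \frac{1}{232355} = - \frac{90217001}{47121594}$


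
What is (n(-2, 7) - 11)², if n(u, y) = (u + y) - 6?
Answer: 144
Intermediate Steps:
n(u, y) = -6 + u + y
(n(-2, 7) - 11)² = ((-6 - 2 + 7) - 11)² = (-1 - 11)² = (-12)² = 144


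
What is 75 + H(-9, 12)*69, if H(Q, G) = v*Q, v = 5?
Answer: -3030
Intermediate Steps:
H(Q, G) = 5*Q
75 + H(-9, 12)*69 = 75 + (5*(-9))*69 = 75 - 45*69 = 75 - 3105 = -3030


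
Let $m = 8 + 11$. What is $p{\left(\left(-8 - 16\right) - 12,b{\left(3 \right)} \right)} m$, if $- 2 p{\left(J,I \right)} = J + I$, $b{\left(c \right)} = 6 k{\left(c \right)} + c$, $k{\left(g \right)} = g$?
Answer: $\frac{285}{2} \approx 142.5$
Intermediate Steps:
$b{\left(c \right)} = 7 c$ ($b{\left(c \right)} = 6 c + c = 7 c$)
$p{\left(J,I \right)} = - \frac{I}{2} - \frac{J}{2}$ ($p{\left(J,I \right)} = - \frac{J + I}{2} = - \frac{I + J}{2} = - \frac{I}{2} - \frac{J}{2}$)
$m = 19$
$p{\left(\left(-8 - 16\right) - 12,b{\left(3 \right)} \right)} m = \left(- \frac{7 \cdot 3}{2} - \frac{\left(-8 - 16\right) - 12}{2}\right) 19 = \left(\left(- \frac{1}{2}\right) 21 - \frac{\left(-8 - 16\right) - 12}{2}\right) 19 = \left(- \frac{21}{2} - \frac{-24 - 12}{2}\right) 19 = \left(- \frac{21}{2} - -18\right) 19 = \left(- \frac{21}{2} + 18\right) 19 = \frac{15}{2} \cdot 19 = \frac{285}{2}$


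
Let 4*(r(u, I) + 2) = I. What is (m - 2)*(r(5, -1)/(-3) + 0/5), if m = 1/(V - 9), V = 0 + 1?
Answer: -51/32 ≈ -1.5938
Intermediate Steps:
r(u, I) = -2 + I/4
V = 1
m = -1/8 (m = 1/(1 - 9) = 1/(-8) = -1/8 ≈ -0.12500)
(m - 2)*(r(5, -1)/(-3) + 0/5) = (-1/8 - 2)*((-2 + (1/4)*(-1))/(-3) + 0/5) = -17*((-2 - 1/4)*(-1/3) + 0*(1/5))/8 = -17*(-9/4*(-1/3) + 0)/8 = -17*(3/4 + 0)/8 = -17/8*3/4 = -51/32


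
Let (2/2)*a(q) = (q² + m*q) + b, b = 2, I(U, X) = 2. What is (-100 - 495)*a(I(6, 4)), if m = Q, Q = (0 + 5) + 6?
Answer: -16660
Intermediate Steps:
Q = 11 (Q = 5 + 6 = 11)
m = 11
a(q) = 2 + q² + 11*q (a(q) = (q² + 11*q) + 2 = 2 + q² + 11*q)
(-100 - 495)*a(I(6, 4)) = (-100 - 495)*(2 + 2² + 11*2) = -595*(2 + 4 + 22) = -595*28 = -16660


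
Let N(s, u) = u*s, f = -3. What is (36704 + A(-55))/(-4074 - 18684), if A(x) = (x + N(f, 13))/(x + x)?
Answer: -2018767/1251690 ≈ -1.6128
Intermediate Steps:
N(s, u) = s*u
A(x) = (-39 + x)/(2*x) (A(x) = (x - 3*13)/(x + x) = (x - 39)/((2*x)) = (-39 + x)*(1/(2*x)) = (-39 + x)/(2*x))
(36704 + A(-55))/(-4074 - 18684) = (36704 + (½)*(-39 - 55)/(-55))/(-4074 - 18684) = (36704 + (½)*(-1/55)*(-94))/(-22758) = (36704 + 47/55)*(-1/22758) = (2018767/55)*(-1/22758) = -2018767/1251690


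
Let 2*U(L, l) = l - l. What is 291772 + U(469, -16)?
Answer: 291772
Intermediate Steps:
U(L, l) = 0 (U(L, l) = (l - l)/2 = (½)*0 = 0)
291772 + U(469, -16) = 291772 + 0 = 291772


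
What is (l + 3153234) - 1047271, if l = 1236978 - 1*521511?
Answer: 2821430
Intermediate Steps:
l = 715467 (l = 1236978 - 521511 = 715467)
(l + 3153234) - 1047271 = (715467 + 3153234) - 1047271 = 3868701 - 1047271 = 2821430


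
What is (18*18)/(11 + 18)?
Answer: 324/29 ≈ 11.172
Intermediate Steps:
(18*18)/(11 + 18) = 324/29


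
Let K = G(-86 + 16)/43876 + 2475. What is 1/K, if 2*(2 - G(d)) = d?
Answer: 43876/108593137 ≈ 0.00040404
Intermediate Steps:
G(d) = 2 - d/2
K = 108593137/43876 (K = (2 - (-86 + 16)/2)/43876 + 2475 = (2 - ½*(-70))*(1/43876) + 2475 = (2 + 35)*(1/43876) + 2475 = 37*(1/43876) + 2475 = 37/43876 + 2475 = 108593137/43876 ≈ 2475.0)
1/K = 1/(108593137/43876) = 43876/108593137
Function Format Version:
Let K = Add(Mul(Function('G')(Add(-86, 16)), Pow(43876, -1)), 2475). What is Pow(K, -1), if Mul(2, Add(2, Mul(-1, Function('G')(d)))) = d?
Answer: Rational(43876, 108593137) ≈ 0.00040404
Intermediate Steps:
Function('G')(d) = Add(2, Mul(Rational(-1, 2), d))
K = Rational(108593137, 43876) (K = Add(Mul(Add(2, Mul(Rational(-1, 2), Add(-86, 16))), Pow(43876, -1)), 2475) = Add(Mul(Add(2, Mul(Rational(-1, 2), -70)), Rational(1, 43876)), 2475) = Add(Mul(Add(2, 35), Rational(1, 43876)), 2475) = Add(Mul(37, Rational(1, 43876)), 2475) = Add(Rational(37, 43876), 2475) = Rational(108593137, 43876) ≈ 2475.0)
Pow(K, -1) = Pow(Rational(108593137, 43876), -1) = Rational(43876, 108593137)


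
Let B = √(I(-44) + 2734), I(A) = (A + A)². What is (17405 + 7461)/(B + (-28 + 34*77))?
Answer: 32201470/3348811 - 161629*√62/3348811 ≈ 9.2357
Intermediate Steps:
I(A) = 4*A² (I(A) = (2*A)² = 4*A²)
B = 13*√62 (B = √(4*(-44)² + 2734) = √(4*1936 + 2734) = √(7744 + 2734) = √10478 = 13*√62 ≈ 102.36)
(17405 + 7461)/(B + (-28 + 34*77)) = (17405 + 7461)/(13*√62 + (-28 + 34*77)) = 24866/(13*√62 + (-28 + 2618)) = 24866/(13*√62 + 2590) = 24866/(2590 + 13*√62)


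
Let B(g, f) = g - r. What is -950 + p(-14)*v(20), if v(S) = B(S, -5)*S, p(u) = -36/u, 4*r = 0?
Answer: 550/7 ≈ 78.571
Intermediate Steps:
r = 0 (r = (¼)*0 = 0)
B(g, f) = g (B(g, f) = g - 1*0 = g + 0 = g)
v(S) = S² (v(S) = S*S = S²)
-950 + p(-14)*v(20) = -950 - 36/(-14)*20² = -950 - 36*(-1/14)*400 = -950 + (18/7)*400 = -950 + 7200/7 = 550/7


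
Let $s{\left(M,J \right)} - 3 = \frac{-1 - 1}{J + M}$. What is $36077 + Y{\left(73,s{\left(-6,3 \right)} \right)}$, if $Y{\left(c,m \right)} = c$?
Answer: $36150$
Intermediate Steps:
$s{\left(M,J \right)} = 3 - \frac{2}{J + M}$ ($s{\left(M,J \right)} = 3 + \frac{-1 - 1}{J + M} = 3 - \frac{2}{J + M}$)
$36077 + Y{\left(73,s{\left(-6,3 \right)} \right)} = 36077 + 73 = 36150$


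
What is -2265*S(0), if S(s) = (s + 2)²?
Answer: -9060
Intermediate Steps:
S(s) = (2 + s)²
-2265*S(0) = -2265*(2 + 0)² = -2265*2² = -2265*4 = -9060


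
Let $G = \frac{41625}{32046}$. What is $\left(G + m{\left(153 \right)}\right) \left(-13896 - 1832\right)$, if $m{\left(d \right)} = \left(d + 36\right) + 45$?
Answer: $- \frac{19765873032}{5341} \approx -3.7008 \cdot 10^{6}$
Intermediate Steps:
$m{\left(d \right)} = 81 + d$ ($m{\left(d \right)} = \left(36 + d\right) + 45 = 81 + d$)
$G = \frac{13875}{10682}$ ($G = 41625 \cdot \frac{1}{32046} = \frac{13875}{10682} \approx 1.2989$)
$\left(G + m{\left(153 \right)}\right) \left(-13896 - 1832\right) = \left(\frac{13875}{10682} + \left(81 + 153\right)\right) \left(-13896 - 1832\right) = \left(\frac{13875}{10682} + 234\right) \left(-15728\right) = \frac{2513463}{10682} \left(-15728\right) = - \frac{19765873032}{5341}$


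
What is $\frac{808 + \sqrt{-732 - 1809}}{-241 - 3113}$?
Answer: $- \frac{404}{1677} - \frac{11 i \sqrt{21}}{3354} \approx -0.24091 - 0.015029 i$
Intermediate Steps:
$\frac{808 + \sqrt{-732 - 1809}}{-241 - 3113} = \frac{808 + \sqrt{-2541}}{-3354} = \left(808 + 11 i \sqrt{21}\right) \left(- \frac{1}{3354}\right) = - \frac{404}{1677} - \frac{11 i \sqrt{21}}{3354}$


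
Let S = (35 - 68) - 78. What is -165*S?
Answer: 18315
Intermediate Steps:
S = -111 (S = -33 - 78 = -111)
-165*S = -165*(-111) = 18315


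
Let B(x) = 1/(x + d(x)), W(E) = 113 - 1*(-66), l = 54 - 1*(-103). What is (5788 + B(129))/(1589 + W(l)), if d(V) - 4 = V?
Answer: 1516457/463216 ≈ 3.2738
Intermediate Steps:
l = 157 (l = 54 + 103 = 157)
W(E) = 179 (W(E) = 113 + 66 = 179)
d(V) = 4 + V
B(x) = 1/(4 + 2*x) (B(x) = 1/(x + (4 + x)) = 1/(4 + 2*x))
(5788 + B(129))/(1589 + W(l)) = (5788 + 1/(2*(2 + 129)))/(1589 + 179) = (5788 + (½)/131)/1768 = (5788 + (½)*(1/131))*(1/1768) = (5788 + 1/262)*(1/1768) = (1516457/262)*(1/1768) = 1516457/463216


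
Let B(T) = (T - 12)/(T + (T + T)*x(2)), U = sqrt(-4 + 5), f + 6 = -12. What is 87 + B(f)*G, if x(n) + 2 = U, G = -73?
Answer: 626/3 ≈ 208.67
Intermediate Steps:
f = -18 (f = -6 - 12 = -18)
U = 1 (U = sqrt(1) = 1)
x(n) = -1 (x(n) = -2 + 1 = -1)
B(T) = -(-12 + T)/T (B(T) = (T - 12)/(T + (T + T)*(-1)) = (-12 + T)/(T + (2*T)*(-1)) = (-12 + T)/(T - 2*T) = (-12 + T)/((-T)) = (-12 + T)*(-1/T) = -(-12 + T)/T)
87 + B(f)*G = 87 + ((12 - 1*(-18))/(-18))*(-73) = 87 - (12 + 18)/18*(-73) = 87 - 1/18*30*(-73) = 87 - 5/3*(-73) = 87 + 365/3 = 626/3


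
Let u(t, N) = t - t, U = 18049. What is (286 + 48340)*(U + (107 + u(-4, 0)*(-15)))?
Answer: 882853656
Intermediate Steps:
u(t, N) = 0
(286 + 48340)*(U + (107 + u(-4, 0)*(-15))) = (286 + 48340)*(18049 + (107 + 0*(-15))) = 48626*(18049 + (107 + 0)) = 48626*(18049 + 107) = 48626*18156 = 882853656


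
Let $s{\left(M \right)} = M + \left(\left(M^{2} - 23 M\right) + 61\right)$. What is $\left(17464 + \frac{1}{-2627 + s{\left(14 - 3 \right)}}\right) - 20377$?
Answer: $- \frac{7827232}{2687} \approx -2913.0$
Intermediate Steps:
$s{\left(M \right)} = 61 + M^{2} - 22 M$ ($s{\left(M \right)} = M + \left(61 + M^{2} - 23 M\right) = 61 + M^{2} - 22 M$)
$\left(17464 + \frac{1}{-2627 + s{\left(14 - 3 \right)}}\right) - 20377 = \left(17464 + \frac{1}{-2627 + \left(61 + \left(14 - 3\right)^{2} - 22 \left(14 - 3\right)\right)}\right) - 20377 = \left(17464 + \frac{1}{-2627 + \left(61 + 11^{2} - 242\right)}\right) - 20377 = \left(17464 + \frac{1}{-2627 + \left(61 + 121 - 242\right)}\right) - 20377 = \left(17464 + \frac{1}{-2627 - 60}\right) - 20377 = \left(17464 + \frac{1}{-2687}\right) - 20377 = \left(17464 - \frac{1}{2687}\right) - 20377 = \frac{46925767}{2687} - 20377 = - \frac{7827232}{2687}$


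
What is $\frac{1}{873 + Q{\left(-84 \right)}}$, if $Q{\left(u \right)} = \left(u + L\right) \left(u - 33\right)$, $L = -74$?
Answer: $\frac{1}{19359} \approx 5.1656 \cdot 10^{-5}$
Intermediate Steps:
$Q{\left(u \right)} = \left(-74 + u\right) \left(-33 + u\right)$ ($Q{\left(u \right)} = \left(u - 74\right) \left(u - 33\right) = \left(-74 + u\right) \left(-33 + u\right)$)
$\frac{1}{873 + Q{\left(-84 \right)}} = \frac{1}{873 + \left(2442 + \left(-84\right)^{2} - -8988\right)} = \frac{1}{873 + \left(2442 + 7056 + 8988\right)} = \frac{1}{873 + 18486} = \frac{1}{19359}$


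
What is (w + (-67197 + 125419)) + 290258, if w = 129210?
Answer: 477690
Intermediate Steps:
(w + (-67197 + 125419)) + 290258 = (129210 + (-67197 + 125419)) + 290258 = (129210 + 58222) + 290258 = 187432 + 290258 = 477690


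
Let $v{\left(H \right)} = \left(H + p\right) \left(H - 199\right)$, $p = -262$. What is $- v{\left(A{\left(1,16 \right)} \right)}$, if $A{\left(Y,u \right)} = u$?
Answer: $-45018$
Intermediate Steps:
$v{\left(H \right)} = \left(-262 + H\right) \left(-199 + H\right)$ ($v{\left(H \right)} = \left(H - 262\right) \left(H - 199\right) = \left(-262 + H\right) \left(-199 + H\right)$)
$- v{\left(A{\left(1,16 \right)} \right)} = - (52138 + 16^{2} - 7376) = - (52138 + 256 - 7376) = \left(-1\right) 45018 = -45018$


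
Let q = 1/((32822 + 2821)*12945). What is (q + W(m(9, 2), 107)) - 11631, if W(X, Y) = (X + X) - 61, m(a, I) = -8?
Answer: -5402055218579/461398635 ≈ -11708.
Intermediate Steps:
q = 1/461398635 (q = (1/12945)/35643 = (1/35643)*(1/12945) = 1/461398635 ≈ 2.1673e-9)
W(X, Y) = -61 + 2*X (W(X, Y) = 2*X - 61 = -61 + 2*X)
(q + W(m(9, 2), 107)) - 11631 = (1/461398635 + (-61 + 2*(-8))) - 11631 = (1/461398635 + (-61 - 16)) - 11631 = (1/461398635 - 77) - 11631 = -35527694894/461398635 - 11631 = -5402055218579/461398635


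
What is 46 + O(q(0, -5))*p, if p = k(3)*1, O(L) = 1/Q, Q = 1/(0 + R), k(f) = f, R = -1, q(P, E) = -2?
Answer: 43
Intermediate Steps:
Q = -1 (Q = 1/(0 - 1) = 1/(-1) = -1)
O(L) = -1 (O(L) = 1/(-1) = -1)
p = 3 (p = 3*1 = 3)
46 + O(q(0, -5))*p = 46 - 1*3 = 46 - 3 = 43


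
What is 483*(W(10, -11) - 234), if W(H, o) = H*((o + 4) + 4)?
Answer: -127512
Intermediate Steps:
W(H, o) = H*(8 + o) (W(H, o) = H*((4 + o) + 4) = H*(8 + o))
483*(W(10, -11) - 234) = 483*(10*(8 - 11) - 234) = 483*(10*(-3) - 234) = 483*(-30 - 234) = 483*(-264) = -127512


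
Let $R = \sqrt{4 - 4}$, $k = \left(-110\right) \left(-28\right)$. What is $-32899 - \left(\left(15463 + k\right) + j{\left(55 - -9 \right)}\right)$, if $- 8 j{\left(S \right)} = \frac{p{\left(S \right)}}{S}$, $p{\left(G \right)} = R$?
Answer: $-51442$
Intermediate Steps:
$k = 3080$
$R = 0$ ($R = \sqrt{0} = 0$)
$p{\left(G \right)} = 0$
$j{\left(S \right)} = 0$ ($j{\left(S \right)} = - \frac{0 \frac{1}{S}}{8} = \left(- \frac{1}{8}\right) 0 = 0$)
$-32899 - \left(\left(15463 + k\right) + j{\left(55 - -9 \right)}\right) = -32899 - \left(\left(15463 + 3080\right) + 0\right) = -32899 - \left(18543 + 0\right) = -32899 - 18543 = -51442$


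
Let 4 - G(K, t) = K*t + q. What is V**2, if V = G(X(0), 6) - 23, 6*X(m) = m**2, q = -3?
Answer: 256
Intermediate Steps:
X(m) = m**2/6
G(K, t) = 7 - K*t (G(K, t) = 4 - (K*t - 3) = 4 - (-3 + K*t) = 4 + (3 - K*t) = 7 - K*t)
V = -16 (V = (7 - 1*(1/6)*0**2*6) - 23 = (7 - 1*(1/6)*0*6) - 23 = (7 - 1*0*6) - 23 = (7 + 0) - 23 = 7 - 23 = -16)
V**2 = (-16)**2 = 256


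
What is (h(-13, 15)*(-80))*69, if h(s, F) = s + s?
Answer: 143520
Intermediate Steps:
h(s, F) = 2*s
(h(-13, 15)*(-80))*69 = ((2*(-13))*(-80))*69 = -26*(-80)*69 = 2080*69 = 143520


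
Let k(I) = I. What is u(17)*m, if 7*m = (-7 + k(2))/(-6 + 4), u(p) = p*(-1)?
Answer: -85/14 ≈ -6.0714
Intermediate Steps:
u(p) = -p
m = 5/14 (m = ((-7 + 2)/(-6 + 4))/7 = (-5/(-2))/7 = (-5*(-1/2))/7 = (1/7)*(5/2) = 5/14 ≈ 0.35714)
u(17)*m = -1*17*(5/14) = -17*5/14 = -85/14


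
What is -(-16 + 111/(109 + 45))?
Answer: 2353/154 ≈ 15.279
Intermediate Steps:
-(-16 + 111/(109 + 45)) = -(-16 + 111/154) = -1*(-2353/154) = 2353/154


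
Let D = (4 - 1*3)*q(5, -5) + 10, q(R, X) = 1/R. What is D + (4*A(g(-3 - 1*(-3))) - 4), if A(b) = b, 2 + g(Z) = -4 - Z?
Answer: -89/5 ≈ -17.800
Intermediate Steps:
g(Z) = -6 - Z (g(Z) = -2 + (-4 - Z) = -6 - Z)
D = 51/5 (D = (4 - 1*3)/5 + 10 = (4 - 3)*(1/5) + 10 = 1*(1/5) + 10 = 1/5 + 10 = 51/5 ≈ 10.200)
D + (4*A(g(-3 - 1*(-3))) - 4) = 51/5 + (4*(-6 - (-3 - 1*(-3))) - 4) = 51/5 + (4*(-6 - (-3 + 3)) - 4) = 51/5 + (4*(-6 - 1*0) - 4) = 51/5 + (4*(-6 + 0) - 4) = 51/5 + (4*(-6) - 4) = 51/5 + (-24 - 4) = 51/5 - 28 = -89/5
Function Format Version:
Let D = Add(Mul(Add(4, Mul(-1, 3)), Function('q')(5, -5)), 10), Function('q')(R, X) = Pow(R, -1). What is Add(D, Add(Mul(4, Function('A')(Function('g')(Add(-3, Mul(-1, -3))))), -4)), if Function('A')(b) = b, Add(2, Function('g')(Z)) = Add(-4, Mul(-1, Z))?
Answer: Rational(-89, 5) ≈ -17.800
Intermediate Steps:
Function('g')(Z) = Add(-6, Mul(-1, Z)) (Function('g')(Z) = Add(-2, Add(-4, Mul(-1, Z))) = Add(-6, Mul(-1, Z)))
D = Rational(51, 5) (D = Add(Mul(Add(4, Mul(-1, 3)), Pow(5, -1)), 10) = Add(Mul(Add(4, -3), Rational(1, 5)), 10) = Add(Mul(1, Rational(1, 5)), 10) = Add(Rational(1, 5), 10) = Rational(51, 5) ≈ 10.200)
Add(D, Add(Mul(4, Function('A')(Function('g')(Add(-3, Mul(-1, -3))))), -4)) = Add(Rational(51, 5), Add(Mul(4, Add(-6, Mul(-1, Add(-3, Mul(-1, -3))))), -4)) = Add(Rational(51, 5), Add(Mul(4, Add(-6, Mul(-1, Add(-3, 3)))), -4)) = Add(Rational(51, 5), Add(Mul(4, Add(-6, Mul(-1, 0))), -4)) = Add(Rational(51, 5), Add(Mul(4, Add(-6, 0)), -4)) = Add(Rational(51, 5), Add(Mul(4, -6), -4)) = Add(Rational(51, 5), Add(-24, -4)) = Add(Rational(51, 5), -28) = Rational(-89, 5)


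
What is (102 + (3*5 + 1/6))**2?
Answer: 494209/36 ≈ 13728.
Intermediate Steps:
(102 + (3*5 + 1/6))**2 = (102 + (15 + 1/6))**2 = (102 + 91/6)**2 = (703/6)**2 = 494209/36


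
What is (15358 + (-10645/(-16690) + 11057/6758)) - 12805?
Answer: 14410597715/5639551 ≈ 2555.3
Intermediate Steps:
(15358 + (-10645/(-16690) + 11057/6758)) - 12805 = (15358 + (-10645*(-1/16690) + 11057*(1/6758))) - 12805 = (15358 + (2129/3338 + 11057/6758)) - 12805 = (15358 + 12824012/5639551) - 12805 = 86625048270/5639551 - 12805 = 14410597715/5639551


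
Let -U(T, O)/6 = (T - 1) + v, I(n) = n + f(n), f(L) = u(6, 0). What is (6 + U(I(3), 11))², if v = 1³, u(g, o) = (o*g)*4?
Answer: 144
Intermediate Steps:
u(g, o) = 4*g*o (u(g, o) = (g*o)*4 = 4*g*o)
f(L) = 0 (f(L) = 4*6*0 = 0)
v = 1
I(n) = n (I(n) = n + 0 = n)
U(T, O) = -6*T (U(T, O) = -6*((T - 1) + 1) = -6*((-1 + T) + 1) = -6*T)
(6 + U(I(3), 11))² = (6 - 6*3)² = (6 - 18)² = (-12)² = 144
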